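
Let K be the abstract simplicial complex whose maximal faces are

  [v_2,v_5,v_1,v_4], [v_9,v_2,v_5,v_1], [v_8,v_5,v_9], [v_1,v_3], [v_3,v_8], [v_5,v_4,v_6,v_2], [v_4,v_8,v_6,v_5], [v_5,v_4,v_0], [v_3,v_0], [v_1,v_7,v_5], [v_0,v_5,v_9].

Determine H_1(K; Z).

H_1 ≅ Z^2.

Fix the vertex order v_0 < v_1 < v_2 < v_3 < v_4 < v_5 < v_6 < v_7 < v_8 < v_9 and write every simplex with vertices in increasing order. Then dim K = 3 and the simplices of K are:

  0-simplices (10): [v_0], [v_1], [v_2], [v_3], [v_4], [v_5], [v_6], [v_7], [v_8], [v_9]
  1-simplices (24): (24 of them)
  2-simplices (17): (17 of them)
  3-simplices (4): [v_1,v_2,v_4,v_5], [v_1,v_2,v_5,v_9], [v_2,v_4,v_5,v_6], [v_4,v_5,v_6,v_8]

giving chain groups C_0 ≅ Z^10, C_1 ≅ Z^24, C_2 ≅ Z^17, C_3 ≅ Z^4.

∂_1: C_1 → C_0 is given by ∂[p,q] = [q] − [p].
This gives a 10×24 integer matrix of rank 9; reducing to Smith normal form yields diagonal entries (1,1,1,1,1,1,1,1,1).

Boundary ∂_2: C_2 → C_1 acts by ∂[p,q,r] = [q,r] − [p,r] + [p,q]. For instance
  ∂[v_4,v_6,v_8] = [v_6,v_8] − [v_4,v_8] + [v_4,v_6],
  ∂[v_4,v_5,v_6] = [v_5,v_6] − [v_4,v_6] + [v_4,v_5].
The 24×17 boundary matrix has rank 13 and Smith normal form diag(1,1,1,1,1,1,1,1,1,1,1,1,1).

The boundary map ∂_3: C_3 → C_2 sends each 3-simplex σ to the alternating sum Σ_i (−1)^i (σ with its i-th vertex removed). For instance
  ∂[v_1,v_2,v_5,v_9] = [v_2,v_5,v_9] − [v_1,v_5,v_9] + [v_1,v_2,v_9] − [v_1,v_2,v_5],
  ∂[v_1,v_2,v_4,v_5] = [v_2,v_4,v_5] − [v_1,v_4,v_5] + [v_1,v_2,v_5] − [v_1,v_2,v_4].
The resulting 17×4 matrix has rank 4, and its Smith normal form has invariant factors (1,1,1,1).

Computing H_k = (kernel of ∂_k) / (image of ∂_{k+1}):

  H_1: rank ker ∂_1 − rank ∂_2 = (24 − 9) − 13 = 2, and the invariant factors of ∂_2 are all 1, so H_1 = Z^2.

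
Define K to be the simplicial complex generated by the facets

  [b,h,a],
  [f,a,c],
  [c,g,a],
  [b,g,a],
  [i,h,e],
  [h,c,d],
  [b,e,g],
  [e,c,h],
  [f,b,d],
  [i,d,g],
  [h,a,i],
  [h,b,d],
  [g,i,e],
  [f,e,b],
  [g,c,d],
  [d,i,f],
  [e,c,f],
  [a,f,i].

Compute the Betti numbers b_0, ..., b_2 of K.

b_0 = 1, b_1 = 2, b_2 = 1.

We work with the vertex ordering a < b < c < d < e < f < g < h < i. The simplices of K, each written with vertices in increasing order, are:

  0-simplices (9): a, b, c, d, e, f, g, h, i
  1-simplices (27): ab, ac, af, ag, ah, ai, bd, be, bf, bg, bh, cd, ce, cf, cg, ch, df, dg, dh, di, ef, eg, eh, ei, fi, gi, hi
  2-simplices (18): abg, abh, acf, acg, afi, ahi, bdf, bdh, bef, beg, cdg, cdh, cef, ceh, dfi, dgi, egi, ehi

Hence C_0 ≅ Z^9, C_1 ≅ Z^27, C_2 ≅ Z^18.

∂_1: C_1 → C_0 is given by ∂[p,q] = [q] − [p].
This gives a 9×27 integer matrix of rank 8; reducing to Smith normal form yields diagonal entries (1,1,1,1,1,1,1,1).

The boundary map ∂_2: C_2 → C_1 sends each 2-simplex [p,q,r] to [q,r] − [p,r] + [p,q]. For instance
  ∂cef = ef − cf + ce,
  ∂afi = fi − ai + af.
This gives a 27×18 integer matrix of rank 17; reducing to Smith normal form yields diagonal entries (1,1,1,1,1,1,1,1,1,1,1,1,1,1,1,1,1).

From H_k ≅ ker(∂_k) / im(∂_{k+1}) we obtain:

  H_0: rank C_0 − rank ∂_1 = 9 − 8 = 1, and the invariant factors of ∂_1 are all 1, so H_0 ≅ Z.
  H_1: rank ker ∂_1 − rank ∂_2 = (27 − 8) − 17 = 2, and the invariant factors of ∂_2 are all 1, so H_1 ≅ Z^2.
  H_2: rank ker ∂_2 − rank ∂_3 = (18 − 17) − 0 = 1, and there is no ∂_3, so H_2 ≅ Z.

As a check, the Euler characteristic is 9 − 27 + 18 = 0, which agrees with 1 − 2 + 1 = 0.

Hence the Betti numbers are b_0 = 1, b_1 = 2, b_2 = 1.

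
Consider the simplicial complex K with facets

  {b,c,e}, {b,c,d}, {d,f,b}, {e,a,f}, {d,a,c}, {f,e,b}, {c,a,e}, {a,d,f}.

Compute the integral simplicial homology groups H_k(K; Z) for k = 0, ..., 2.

We work with the vertex ordering a < b < c < d < e < f. The simplices of K, each written with vertices in increasing order, are:

  0-simplices (6): a, b, c, d, e, f
  1-simplices (12): ac, ad, ae, af, bc, bd, be, bf, cd, ce, df, ef
  2-simplices (8): acd, ace, adf, aef, bcd, bce, bdf, bef

giving chain groups C_0 ≅ Z^6, C_1 ≅ Z^12, C_2 ≅ Z^8.

∂_1: C_1 → C_0 sends each edge [p,q] (with p < q) to q − p. For instance
  ∂ac = c − a.
The 6×12 boundary matrix has rank 5 and Smith normal form diag(1,1,1,1,1).

Boundary ∂_2: C_2 → C_1 maps a triangle to the signed sum of its edges. For instance
  ∂ace = ce − ae + ac,
  ∂bce = ce − be + bc.
As a 12×8 matrix over Z this has rank 7, with invariant factors (1,1,1,1,1,1,1).

Reading off H_k = ker ∂_k / im ∂_{k+1}:

  H_0: rank C_0 − rank ∂_1 = 6 − 5 = 1, and the invariant factors of ∂_1 are all 1, so H_0 = Z.
  H_1: rank ker ∂_1 − rank ∂_2 = (12 − 5) − 7 = 0, and the invariant factors of ∂_2 are all 1, so H_1 = 0.
  H_2: rank ker ∂_2 − rank ∂_3 = (8 − 7) − 0 = 1, and there is no ∂_3, so H_2 = Z.

As a check, the Euler characteristic is 6 − 12 + 8 = 2, which agrees with 1 − 0 + 1 = 2.
(K is a triangulation of the 2-sphere S^2.)

H_0 ≅ Z,  H_1 = 0,  H_2 ≅ Z.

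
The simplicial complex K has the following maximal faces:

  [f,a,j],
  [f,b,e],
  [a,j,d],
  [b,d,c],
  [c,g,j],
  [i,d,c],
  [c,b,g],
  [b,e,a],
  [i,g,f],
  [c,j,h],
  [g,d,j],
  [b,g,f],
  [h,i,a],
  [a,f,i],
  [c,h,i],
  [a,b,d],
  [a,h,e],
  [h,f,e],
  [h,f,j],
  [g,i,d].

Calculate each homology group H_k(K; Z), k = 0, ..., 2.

Take the total order a < b < c < d < e < f < g < h < i < j on the vertex set. Then K (dimension 2) consists of the simplices:

  0-simplices (10): a, b, c, d, e, f, g, h, i, j
  1-simplices (30): ab, ad, ae, af, ah, ai, aj, bc, bd, be, bf, bg, cd, cg, ch, ci, cj, dg, di, dj, ef, eh, fg, fh, fi, fj, gi, gj, hi, hj
  2-simplices (20): abd, abe, adj, aeh, afi, afj, ahi, bcd, bcg, bef, bfg, cdi, cgj, chi, chj, dgi, dgj, efh, fgi, fhj

Hence C_0 ≅ Z^10, C_1 ≅ Z^30, C_2 ≅ Z^20.

∂_1: C_1 → C_0 is given by ∂[p,q] = [q] − [p].
As a 10×30 matrix over Z this has rank 9, with invariant factors (1,1,1,1,1,1,1,1,1).

Boundary ∂_2: C_2 → C_1 sends each 2-simplex [p,q,r] to [q,r] − [p,r] + [p,q]. For instance
  ∂cgj = gj − cj + cg,
  ∂abd = bd − ad + ab.
The resulting 30×20 matrix has rank 20, and its Smith normal form has invariant factors (1,1,1,1,1,1,1,1,1,1,1,1,1,1,1,1,1,1,1,2).

Now H_k = ker ∂_k / im ∂_{k+1}, so:

  H_0: rank C_0 − rank ∂_1 = 10 − 9 = 1, and the invariant factors of ∂_1 are all 1, so H_0 = Z.
  H_1: rank ker ∂_1 − rank ∂_2 = (30 − 9) − 20 = 1, and ∂_2 has invariant factor 2 > 1, so H_1 = Z ⊕ Z/2Z.
  H_2: rank ker ∂_2 − rank ∂_3 = (20 − 20) − 0 = 0, and there is no ∂_3, so H_2 = 0.

H_0 = Z,  H_1 = Z ⊕ Z/2Z,  H_2 = 0.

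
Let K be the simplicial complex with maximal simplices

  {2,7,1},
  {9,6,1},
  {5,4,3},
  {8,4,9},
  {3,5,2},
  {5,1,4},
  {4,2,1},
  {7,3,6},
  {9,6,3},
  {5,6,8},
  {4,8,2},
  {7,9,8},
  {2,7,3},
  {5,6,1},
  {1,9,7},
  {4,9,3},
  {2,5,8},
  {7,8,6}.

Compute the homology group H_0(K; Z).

H_0 = Z.

Take the total order 1 < 2 < 3 < 4 < 5 < 6 < 7 < 8 < 9 on the vertex set. Then K (dimension 2) consists of the simplices:

  0-simplices (9): [1], [2], [3], [4], [5], [6], [7], [8], [9]
  1-simplices (27): (27 of them)
  2-simplices (18): [1,2,4], [1,2,7], [1,4,5], [1,5,6], [1,6,9], [1,7,9], [2,3,5], [2,3,7], [2,4,8], [2,5,8], [3,4,5], [3,4,9], [3,6,7], [3,6,9], [4,8,9], [5,6,8], [6,7,8], [7,8,9]

so the chain groups are C_0 ≅ Z^9, C_1 ≅ Z^27, C_2 ≅ Z^18.

The boundary map ∂_1: C_1 → C_0 maps an edge to its endpoints' difference, ∂[p,q] = q − p. For instance
  ∂[2,7] = [7] − [2].
This gives a 9×27 integer matrix of rank 8; reducing to Smith normal form yields diagonal entries (1,1,1,1,1,1,1,1).

∂_2: C_2 → C_1 maps a triangle to the signed sum of its edges. For instance
  ∂[2,3,5] = [3,5] − [2,5] + [2,3],
  ∂[3,4,9] = [4,9] − [3,9] + [3,4].
This gives a 27×18 integer matrix of rank 18; reducing to Smith normal form yields diagonal entries (1,1,1,1,1,1,1,1,1,1,1,1,1,1,1,1,1,2).

Computing H_k = (kernel of ∂_k) / (image of ∂_{k+1}):

  H_0: rank C_0 − rank ∂_1 = 9 − 8 = 1, and the invariant factors of ∂_1 are all 1, so H_0 = Z.

(K is a triangulation of the Klein bottle.)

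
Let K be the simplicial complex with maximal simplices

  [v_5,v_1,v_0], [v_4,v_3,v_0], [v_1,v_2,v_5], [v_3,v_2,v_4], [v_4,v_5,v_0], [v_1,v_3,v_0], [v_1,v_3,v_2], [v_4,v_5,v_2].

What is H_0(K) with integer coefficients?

Take the total order v_0 < v_1 < v_2 < v_3 < v_4 < v_5 on the vertex set. Then K (dimension 2) consists of the simplices:

  0-simplices (6): [v_0], [v_1], [v_2], [v_3], [v_4], [v_5]
  1-simplices (12): [v_0,v_1], [v_0,v_3], [v_0,v_4], [v_0,v_5], [v_1,v_2], [v_1,v_3], [v_1,v_5], [v_2,v_3], [v_2,v_4], [v_2,v_5], [v_3,v_4], [v_4,v_5]
  2-simplices (8): [v_0,v_1,v_3], [v_0,v_1,v_5], [v_0,v_3,v_4], [v_0,v_4,v_5], [v_1,v_2,v_3], [v_1,v_2,v_5], [v_2,v_3,v_4], [v_2,v_4,v_5]

Hence C_0 ≅ Z^6, C_1 ≅ Z^12, C_2 ≅ Z^8.

The boundary map ∂_1: C_1 → C_0 sends each edge [p,q] (with p < q) to q − p. For instance
  ∂[v_1,v_5] = [v_5] − [v_1].
The 6×12 boundary matrix has rank 5 and Smith normal form diag(1,1,1,1,1).

∂_2: C_2 → C_1 maps a triangle to the signed sum of its edges. For instance
  ∂[v_0,v_4,v_5] = [v_4,v_5] − [v_0,v_5] + [v_0,v_4],
  ∂[v_0,v_3,v_4] = [v_3,v_4] − [v_0,v_4] + [v_0,v_3].
The resulting 12×8 matrix has rank 7, and its Smith normal form has invariant factors (1,1,1,1,1,1,1).

Reading off H_k = ker ∂_k / im ∂_{k+1}:

  H_0: rank C_0 − rank ∂_1 = 6 − 5 = 1, and the invariant factors of ∂_1 are all 1, so H_0 = Z.

H_0 ≅ Z.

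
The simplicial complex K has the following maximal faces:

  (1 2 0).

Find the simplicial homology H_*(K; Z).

H_0 = Z,  H_1 = 0,  H_2 = 0.

Fix the vertex order 0 < 1 < 2 and write every simplex with vertices in increasing order. Then dim K = 2 and the simplices of K are:

  0-simplices (3): [0], [1], [2]
  1-simplices (3): [0,1], [0,2], [1,2]
  2-simplices (1): [0,1,2]

giving chain groups C_0 ≅ Z^3, C_1 ≅ Z^3, C_2 ≅ Z^1.

The boundary map ∂_1: C_1 → C_0 is given by ∂[p,q] = [q] − [p]. For instance
  ∂[0,2] = [2] − [0].
As a 3×3 matrix over Z this has rank 2, with invariant factors (1,1).

The boundary map ∂_2: C_2 → C_1 sends each 2-simplex [p,q,r] to [q,r] − [p,r] + [p,q]. For instance
  ∂[0,1,2] = [1,2] − [0,2] + [0,1].
This gives a 3×1 integer matrix of rank 1; reducing to Smith normal form yields diagonal entries (1).

Computing H_k = (kernel of ∂_k) / (image of ∂_{k+1}):

  H_0: rank C_0 − rank ∂_1 = 3 − 2 = 1, and the invariant factors of ∂_1 are all 1, so H_0 = Z.
  H_1: rank ker ∂_1 − rank ∂_2 = (3 − 2) − 1 = 0, and the invariant factors of ∂_2 are all 1, so H_1 = 0.
  H_2: rank ker ∂_2 − rank ∂_3 = (1 − 1) − 0 = 0, and there is no ∂_3, so H_2 = 0.

As a check, the Euler characteristic is 3 − 3 + 1 = 1, which agrees with 1 − 0 + 0 = 1.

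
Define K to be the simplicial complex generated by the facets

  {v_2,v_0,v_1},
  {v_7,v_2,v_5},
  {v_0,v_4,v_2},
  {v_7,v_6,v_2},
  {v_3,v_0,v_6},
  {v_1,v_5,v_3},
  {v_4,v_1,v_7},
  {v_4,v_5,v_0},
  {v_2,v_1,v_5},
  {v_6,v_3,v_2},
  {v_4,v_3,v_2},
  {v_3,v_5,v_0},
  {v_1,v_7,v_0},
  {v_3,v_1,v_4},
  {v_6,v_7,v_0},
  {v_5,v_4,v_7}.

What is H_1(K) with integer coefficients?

H_1 = Z^2.

Take the total order v_0 < v_1 < v_2 < v_3 < v_4 < v_5 < v_6 < v_7 on the vertex set. Then K (dimension 2) consists of the simplices:

  0-simplices (8): [v_0], [v_1], [v_2], [v_3], [v_4], [v_5], [v_6], [v_7]
  1-simplices (24): (24 of them)
  2-simplices (16): (16 of them)

Hence C_0 ≅ Z^8, C_1 ≅ Z^24, C_2 ≅ Z^16.

∂_1: C_1 → C_0 sends each edge [p,q] (with p < q) to q − p. For instance
  ∂[v_1,v_5] = [v_5] − [v_1].
As a 8×24 matrix over Z this has rank 7, with invariant factors (1,1,1,1,1,1,1).

The boundary map ∂_2: C_2 → C_1 acts by ∂[p,q,r] = [q,r] − [p,r] + [p,q]. For instance
  ∂[v_0,v_1,v_7] = [v_1,v_7] − [v_0,v_7] + [v_0,v_1],
  ∂[v_0,v_1,v_2] = [v_1,v_2] − [v_0,v_2] + [v_0,v_1].
The 24×16 boundary matrix has rank 15 and Smith normal form diag(1,1,1,1,1,1,1,1,1,1,1,1,1,1,1).

From H_k ≅ ker(∂_k) / im(∂_{k+1}) we obtain:

  H_1: rank ker ∂_1 − rank ∂_2 = (24 − 7) − 15 = 2, and the invariant factors of ∂_2 are all 1, so H_1 = Z^2.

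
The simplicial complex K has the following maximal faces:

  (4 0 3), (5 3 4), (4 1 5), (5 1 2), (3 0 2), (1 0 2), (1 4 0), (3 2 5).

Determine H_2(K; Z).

H_2 ≅ Z.

Order the vertices as 0 < 1 < 2 < 3 < 4 < 5. Listing each simplex with vertices in this order, K has dimension 2 with simplices:

  0-simplices (6): [0], [1], [2], [3], [4], [5]
  1-simplices (12): [0,1], [0,2], [0,3], [0,4], [1,2], [1,4], [1,5], [2,3], [2,5], [3,4], [3,5], [4,5]
  2-simplices (8): [0,1,2], [0,1,4], [0,2,3], [0,3,4], [1,2,5], [1,4,5], [2,3,5], [3,4,5]

giving chain groups C_0 ≅ Z^6, C_1 ≅ Z^12, C_2 ≅ Z^8.

Boundary ∂_1: C_1 → C_0 sends each edge [p,q] (with p < q) to q − p.
The 6×12 boundary matrix has rank 5 and Smith normal form diag(1,1,1,1,1).

The boundary map ∂_2: C_2 → C_1 maps a triangle to the signed sum of its edges. For instance
  ∂[0,1,2] = [1,2] − [0,2] + [0,1],
  ∂[1,2,5] = [2,5] − [1,5] + [1,2].
This gives a 12×8 integer matrix of rank 7; reducing to Smith normal form yields diagonal entries (1,1,1,1,1,1,1).

Reading off H_k = ker ∂_k / im ∂_{k+1}:

  H_2: rank ker ∂_2 − rank ∂_3 = (8 − 7) − 0 = 1, and there is no ∂_3, so H_2 ≅ Z.

(K is a triangulation of the 2-sphere S^2.)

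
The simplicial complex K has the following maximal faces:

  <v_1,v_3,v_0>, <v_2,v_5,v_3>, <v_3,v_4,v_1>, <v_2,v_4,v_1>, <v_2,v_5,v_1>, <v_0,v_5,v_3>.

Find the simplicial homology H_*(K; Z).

H_0 = Z,  H_1 = Z,  H_2 = 0.

Fix the vertex order v_0 < v_1 < v_2 < v_3 < v_4 < v_5 and write every simplex with vertices in increasing order. Then dim K = 2 and the simplices of K are:

  0-simplices (6): [v_0], [v_1], [v_2], [v_3], [v_4], [v_5]
  1-simplices (12): [v_0,v_1], [v_0,v_3], [v_0,v_5], [v_1,v_2], [v_1,v_3], [v_1,v_4], [v_1,v_5], [v_2,v_3], [v_2,v_4], [v_2,v_5], [v_3,v_4], [v_3,v_5]
  2-simplices (6): [v_0,v_1,v_3], [v_0,v_3,v_5], [v_1,v_2,v_4], [v_1,v_2,v_5], [v_1,v_3,v_4], [v_2,v_3,v_5]

Hence C_0 ≅ Z^6, C_1 ≅ Z^12, C_2 ≅ Z^6.

Boundary ∂_1: C_1 → C_0 is given by ∂[p,q] = [q] − [p]. For instance
  ∂[v_0,v_3] = [v_3] − [v_0].
The 6×12 boundary matrix has rank 5 and Smith normal form diag(1,1,1,1,1).

Boundary ∂_2: C_2 → C_1 sends each 2-simplex [p,q,r] to [q,r] − [p,r] + [p,q]. For instance
  ∂[v_1,v_2,v_4] = [v_2,v_4] − [v_1,v_4] + [v_1,v_2],
  ∂[v_0,v_3,v_5] = [v_3,v_5] − [v_0,v_5] + [v_0,v_3].
This gives a 12×6 integer matrix of rank 6; reducing to Smith normal form yields diagonal entries (1,1,1,1,1,1).

Reading off H_k = ker ∂_k / im ∂_{k+1}:

  H_0: rank C_0 − rank ∂_1 = 6 − 5 = 1, and the invariant factors of ∂_1 are all 1, so H_0 ≅ Z.
  H_1: rank ker ∂_1 − rank ∂_2 = (12 − 5) − 6 = 1, and the invariant factors of ∂_2 are all 1, so H_1 ≅ Z.
  H_2: rank ker ∂_2 − rank ∂_3 = (6 − 6) − 0 = 0, and there is no ∂_3, so H_2 ≅ 0.

As a check, the Euler characteristic is 6 − 12 + 6 = 0, which agrees with 1 − 1 + 0 = 0.
(K is a triangulation of the cylinder S^1 x I.)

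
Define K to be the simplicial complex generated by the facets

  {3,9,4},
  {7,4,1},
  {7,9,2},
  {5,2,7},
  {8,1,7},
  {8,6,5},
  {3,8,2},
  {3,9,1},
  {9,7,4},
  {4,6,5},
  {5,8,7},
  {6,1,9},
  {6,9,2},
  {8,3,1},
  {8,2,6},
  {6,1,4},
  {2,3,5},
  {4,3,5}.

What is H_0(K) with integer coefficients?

We work with the vertex ordering 1 < 2 < 3 < 4 < 5 < 6 < 7 < 8 < 9. The simplices of K, each written with vertices in increasing order, are:

  0-simplices (9): [1], [2], [3], [4], [5], [6], [7], [8], [9]
  1-simplices (27): (27 of them)
  2-simplices (18): [1,3,8], [1,3,9], [1,4,6], [1,4,7], [1,6,9], [1,7,8], [2,3,5], [2,3,8], [2,5,7], [2,6,8], [2,6,9], [2,7,9], [3,4,5], [3,4,9], [4,5,6], [4,7,9], [5,6,8], [5,7,8]

Hence C_0 ≅ Z^9, C_1 ≅ Z^27, C_2 ≅ Z^18.

The boundary map ∂_1: C_1 → C_0 sends each edge [p,q] (with p < q) to q − p. For instance
  ∂[1,3] = [3] − [1].
The 9×27 boundary matrix has rank 8 and Smith normal form diag(1,1,1,1,1,1,1,1).

∂_2: C_2 → C_1 maps a triangle to the signed sum of its edges. For instance
  ∂[2,3,8] = [3,8] − [2,8] + [2,3],
  ∂[4,7,9] = [7,9] − [4,9] + [4,7].
The resulting 27×18 matrix has rank 18, and its Smith normal form has invariant factors (1,1,1,1,1,1,1,1,1,1,1,1,1,1,1,1,1,2).

Reading off H_k = ker ∂_k / im ∂_{k+1}:

  H_0: rank C_0 − rank ∂_1 = 9 − 8 = 1, and the invariant factors of ∂_1 are all 1, so H_0 ≅ Z.

H_0 ≅ Z.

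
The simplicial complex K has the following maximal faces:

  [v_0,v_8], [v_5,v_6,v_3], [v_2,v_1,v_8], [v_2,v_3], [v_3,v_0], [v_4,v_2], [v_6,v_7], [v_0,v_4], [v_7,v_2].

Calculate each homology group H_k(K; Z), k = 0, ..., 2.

H_0 ≅ Z,  H_1 ≅ Z^3,  H_2 = 0.

We work with the vertex ordering v_0 < v_1 < v_2 < v_3 < v_4 < v_5 < v_6 < v_7 < v_8. The simplices of K, each written with vertices in increasing order, are:

  0-simplices (9): [v_0], [v_1], [v_2], [v_3], [v_4], [v_5], [v_6], [v_7], [v_8]
  1-simplices (13): [v_0,v_3], [v_0,v_4], [v_0,v_8], [v_1,v_2], [v_1,v_8], [v_2,v_3], [v_2,v_4], [v_2,v_7], [v_2,v_8], [v_3,v_5], [v_3,v_6], [v_5,v_6], [v_6,v_7]
  2-simplices (2): [v_1,v_2,v_8], [v_3,v_5,v_6]

giving chain groups C_0 ≅ Z^9, C_1 ≅ Z^13, C_2 ≅ Z^2.

Boundary ∂_1: C_1 → C_0 is given by ∂[p,q] = [q] − [p].
As a 9×13 matrix over Z this has rank 8, with invariant factors (1,1,1,1,1,1,1,1).

∂_2: C_2 → C_1 maps a triangle to the signed sum of its edges. For instance
  ∂[v_1,v_2,v_8] = [v_2,v_8] − [v_1,v_8] + [v_1,v_2],
  ∂[v_3,v_5,v_6] = [v_5,v_6] − [v_3,v_6] + [v_3,v_5].
The resulting 13×2 matrix has rank 2, and its Smith normal form has invariant factors (1,1).

Reading off H_k = ker ∂_k / im ∂_{k+1}:

  H_0: rank C_0 − rank ∂_1 = 9 − 8 = 1, and the invariant factors of ∂_1 are all 1, so H_0 = Z.
  H_1: rank ker ∂_1 − rank ∂_2 = (13 − 8) − 2 = 3, and the invariant factors of ∂_2 are all 1, so H_1 = Z^3.
  H_2: rank ker ∂_2 − rank ∂_3 = (2 − 2) − 0 = 0, and there is no ∂_3, so H_2 = 0.

As a check, the Euler characteristic is 9 − 13 + 2 = -2, which agrees with 1 − 3 + 0 = -2.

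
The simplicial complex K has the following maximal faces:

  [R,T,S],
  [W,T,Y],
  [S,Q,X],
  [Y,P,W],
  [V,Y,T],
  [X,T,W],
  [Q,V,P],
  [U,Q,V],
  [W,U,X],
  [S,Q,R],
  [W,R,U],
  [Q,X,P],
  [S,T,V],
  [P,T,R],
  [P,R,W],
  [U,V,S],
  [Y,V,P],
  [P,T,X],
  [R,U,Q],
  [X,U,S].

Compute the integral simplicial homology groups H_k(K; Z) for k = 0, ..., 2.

Take the total order P < Q < R < S < T < U < V < W < X < Y on the vertex set. Then K (dimension 2) consists of the simplices:

  0-simplices (10): P, Q, R, S, T, U, V, W, X, Y
  1-simplices (30): PQ, PR, PT, PV, PW, PX, PY, QR, QS, QU, QV, QX, RS, RT, RU, RW, ST, SU, SV, SX, TV, TW, TX, TY, UV, UW, UX, VY, WX, WY
  2-simplices (20): PQV, PQX, PRT, PRW, PTX, PVY, PWY, QRS, QRU, QSX, QUV, RST, RUW, STV, SUV, SUX, TVY, TWX, TWY, UWX

Hence C_0 ≅ Z^10, C_1 ≅ Z^30, C_2 ≅ Z^20.

∂_1: C_1 → C_0 is given by ∂[p,q] = [q] − [p]. For instance
  ∂QR = R − Q.
The resulting 10×30 matrix has rank 9, and its Smith normal form has invariant factors (1,1,1,1,1,1,1,1,1).

∂_2: C_2 → C_1 sends each 2-simplex [p,q,r] to [q,r] − [p,r] + [p,q]. For instance
  ∂STV = TV − SV + ST,
  ∂TVY = VY − TY + TV.
This gives a 30×20 integer matrix of rank 20; reducing to Smith normal form yields diagonal entries (1,1,1,1,1,1,1,1,1,1,1,1,1,1,1,1,1,1,1,2).

Computing H_k = (kernel of ∂_k) / (image of ∂_{k+1}):

  H_0: rank C_0 − rank ∂_1 = 10 − 9 = 1, and the invariant factors of ∂_1 are all 1, so H_0 = Z.
  H_1: rank ker ∂_1 − rank ∂_2 = (30 − 9) − 20 = 1, and ∂_2 has invariant factor 2 > 1, so H_1 = Z ⊕ Z_2.
  H_2: rank ker ∂_2 − rank ∂_3 = (20 − 20) − 0 = 0, and there is no ∂_3, so H_2 = 0.

As a check, the Euler characteristic is 10 − 30 + 20 = 0, which agrees with 1 − 1 + 0 = 0.
(K is a triangulation of the Klein bottle.)

H_0 ≅ Z,  H_1 ≅ Z ⊕ Z_2,  H_2 = 0.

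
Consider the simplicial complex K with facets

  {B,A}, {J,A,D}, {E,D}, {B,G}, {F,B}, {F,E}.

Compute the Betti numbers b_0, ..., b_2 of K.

Take the total order A < B < D < E < F < G < J on the vertex set. Then K (dimension 2) consists of the simplices:

  0-simplices (7): A, B, D, E, F, G, J
  1-simplices (8): AB, AD, AJ, BF, BG, DE, DJ, EF
  2-simplices (1): ADJ

so the chain groups are C_0 ≅ Z^7, C_1 ≅ Z^8, C_2 ≅ Z^1.

∂_1: C_1 → C_0 maps an edge to its endpoints' difference, ∂[p,q] = q − p.
The resulting 7×8 matrix has rank 6, and its Smith normal form has invariant factors (1,1,1,1,1,1).

∂_2: C_2 → C_1 sends each 2-simplex [p,q,r] to [q,r] − [p,r] + [p,q]. For instance
  ∂ADJ = DJ − AJ + AD.
The resulting 8×1 matrix has rank 1, and its Smith normal form has invariant factors (1).

Reading off H_k = ker ∂_k / im ∂_{k+1}:

  H_0: rank C_0 − rank ∂_1 = 7 − 6 = 1, and the invariant factors of ∂_1 are all 1, so H_0 = Z.
  H_1: rank ker ∂_1 − rank ∂_2 = (8 − 6) − 1 = 1, and the invariant factors of ∂_2 are all 1, so H_1 = Z.
  H_2: rank ker ∂_2 − rank ∂_3 = (1 − 1) − 0 = 0, and there is no ∂_3, so H_2 = 0.

As a check, the Euler characteristic is 7 − 8 + 1 = 0, which agrees with 1 − 1 + 0 = 0.

Hence the Betti numbers are b_0 = 1, b_1 = 1, b_2 = 0.

b_0 = 1, b_1 = 1, b_2 = 0.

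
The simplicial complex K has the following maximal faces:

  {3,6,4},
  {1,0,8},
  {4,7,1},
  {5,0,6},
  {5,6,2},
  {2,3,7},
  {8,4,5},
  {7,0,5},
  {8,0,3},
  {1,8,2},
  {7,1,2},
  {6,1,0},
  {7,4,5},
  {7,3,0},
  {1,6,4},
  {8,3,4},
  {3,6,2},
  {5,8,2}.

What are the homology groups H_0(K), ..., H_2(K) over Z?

H_0 = Z,  H_1 = Z^2,  H_2 = Z.

K has 9 vertices, 27 edges, 18 triangles.
rank ∂_0 = 0, rank ∂_1 = 8 ⇒ b_0 = 9 − 0 − 8 = 1; all invariant factors of ∂_1 are 1 so no torsion. So H_0 = Z.
rank ∂_1 = 8, rank ∂_2 = 17 ⇒ b_1 = 27 − 8 − 17 = 2; all invariant factors of ∂_2 are 1 so no torsion. So H_1 = Z^2.
rank ∂_2 = 17, rank ∂_3 = 0 ⇒ b_2 = 18 − 17 − 0 = 1. So H_2 = Z.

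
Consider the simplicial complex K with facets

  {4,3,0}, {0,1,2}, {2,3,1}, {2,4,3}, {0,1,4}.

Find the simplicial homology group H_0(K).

Order the vertices as 0 < 1 < 2 < 3 < 4. Listing each simplex with vertices in this order, K has dimension 2 with simplices:

  0-simplices (5): [0], [1], [2], [3], [4]
  1-simplices (10): [0,1], [0,2], [0,3], [0,4], [1,2], [1,3], [1,4], [2,3], [2,4], [3,4]
  2-simplices (5): [0,1,2], [0,1,4], [0,3,4], [1,2,3], [2,3,4]

so the chain groups are C_0 ≅ Z^5, C_1 ≅ Z^10, C_2 ≅ Z^5.

Boundary ∂_1: C_1 → C_0 is given by ∂[p,q] = [q] − [p].
The 5×10 boundary matrix has rank 4 and Smith normal form diag(1,1,1,1).

The boundary map ∂_2: C_2 → C_1 acts by ∂[p,q,r] = [q,r] − [p,r] + [p,q]. For instance
  ∂[2,3,4] = [3,4] − [2,4] + [2,3],
  ∂[0,1,2] = [1,2] − [0,2] + [0,1].
This gives a 10×5 integer matrix of rank 5; reducing to Smith normal form yields diagonal entries (1,1,1,1,1).

From H_k ≅ ker(∂_k) / im(∂_{k+1}) we obtain:

  H_0: rank C_0 − rank ∂_1 = 5 − 4 = 1, and the invariant factors of ∂_1 are all 1, so H_0 ≅ Z.

H_0 ≅ Z.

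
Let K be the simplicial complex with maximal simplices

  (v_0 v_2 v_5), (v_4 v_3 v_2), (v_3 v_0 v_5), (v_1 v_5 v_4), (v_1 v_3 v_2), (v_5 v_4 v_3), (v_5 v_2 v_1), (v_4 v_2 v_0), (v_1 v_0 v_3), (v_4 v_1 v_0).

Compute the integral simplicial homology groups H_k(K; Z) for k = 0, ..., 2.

Order the vertices as v_0 < v_1 < v_2 < v_3 < v_4 < v_5. Listing each simplex with vertices in this order, K has dimension 2 with simplices:

  0-simplices (6): [v_0], [v_1], [v_2], [v_3], [v_4], [v_5]
  1-simplices (15): (15 of them)
  2-simplices (10): [v_0,v_1,v_3], [v_0,v_1,v_4], [v_0,v_2,v_4], [v_0,v_2,v_5], [v_0,v_3,v_5], [v_1,v_2,v_3], [v_1,v_2,v_5], [v_1,v_4,v_5], [v_2,v_3,v_4], [v_3,v_4,v_5]

giving chain groups C_0 ≅ Z^6, C_1 ≅ Z^15, C_2 ≅ Z^10.

The boundary map ∂_1: C_1 → C_0 sends each edge [p,q] (with p < q) to q − p.
The resulting 6×15 matrix has rank 5, and its Smith normal form has invariant factors (1,1,1,1,1).

The boundary map ∂_2: C_2 → C_1 maps a triangle to the signed sum of its edges. For instance
  ∂[v_0,v_3,v_5] = [v_3,v_5] − [v_0,v_5] + [v_0,v_3],
  ∂[v_1,v_2,v_5] = [v_2,v_5] − [v_1,v_5] + [v_1,v_2].
The resulting 15×10 matrix has rank 10, and its Smith normal form has invariant factors (1,1,1,1,1,1,1,1,1,2).

From H_k ≅ ker(∂_k) / im(∂_{k+1}) we obtain:

  H_0: rank C_0 − rank ∂_1 = 6 − 5 = 1, and the invariant factors of ∂_1 are all 1, so H_0 ≅ Z.
  H_1: rank ker ∂_1 − rank ∂_2 = (15 − 5) − 10 = 0, and ∂_2 has invariant factor 2 > 1, so H_1 ≅ Z/2.
  H_2: rank ker ∂_2 − rank ∂_3 = (10 − 10) − 0 = 0, and there is no ∂_3, so H_2 ≅ 0.

H_0 ≅ Z,  H_1 ≅ Z/2,  H_2 = 0.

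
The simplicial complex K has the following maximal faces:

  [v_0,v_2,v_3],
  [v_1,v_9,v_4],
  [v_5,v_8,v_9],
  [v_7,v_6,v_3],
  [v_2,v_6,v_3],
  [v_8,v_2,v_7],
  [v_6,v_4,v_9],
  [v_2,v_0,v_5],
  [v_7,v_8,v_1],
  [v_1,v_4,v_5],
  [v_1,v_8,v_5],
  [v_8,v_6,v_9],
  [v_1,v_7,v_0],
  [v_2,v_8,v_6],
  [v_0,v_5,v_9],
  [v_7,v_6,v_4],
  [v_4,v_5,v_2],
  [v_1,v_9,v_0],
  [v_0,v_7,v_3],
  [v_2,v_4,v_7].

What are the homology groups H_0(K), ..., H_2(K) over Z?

K has 10 vertices, 30 edges, 20 triangles.
rank ∂_0 = 0, rank ∂_1 = 9 ⇒ b_0 = 10 − 0 − 9 = 1; all invariant factors of ∂_1 are 1 so no torsion. So H_0 ≅ Z.
rank ∂_1 = 9, rank ∂_2 = 20 ⇒ b_1 = 30 − 9 − 20 = 1; ∂_2 has invariant factor(s) [2] giving torsion. So H_1 ≅ Z ⊕ Z_2.
rank ∂_2 = 20, rank ∂_3 = 0 ⇒ b_2 = 20 − 20 − 0 = 0. So H_2 ≅ 0.

H_0 = Z,  H_1 = Z ⊕ Z_2,  H_2 = 0.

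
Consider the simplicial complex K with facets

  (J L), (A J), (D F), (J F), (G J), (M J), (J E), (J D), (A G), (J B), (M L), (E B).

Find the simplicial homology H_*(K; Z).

Take the total order A < B < D < E < F < G < J < L < M on the vertex set. Then K (dimension 1) consists of the simplices:

  0-simplices (9): A, B, D, E, F, G, J, L, M
  1-simplices (12): AG, AJ, BE, BJ, DF, DJ, EJ, FJ, GJ, JL, JM, LM

giving chain groups C_0 ≅ Z^9, C_1 ≅ Z^12.

The boundary map ∂_1: C_1 → C_0 sends each edge [p,q] (with p < q) to q − p.
The resulting 9×12 matrix has rank 8, and its Smith normal form has invariant factors (1,1,1,1,1,1,1,1).

Reading off H_k = ker ∂_k / im ∂_{k+1}:

  H_0: rank C_0 − rank ∂_1 = 9 − 8 = 1, and the invariant factors of ∂_1 are all 1, so H_0 ≅ Z.
  H_1: rank ker ∂_1 − rank ∂_2 = (12 − 8) − 0 = 4, and there is no ∂_2, so H_1 ≅ Z^4.

As a check, the Euler characteristic is 9 − 12 = -3, which agrees with 1 − 4 = -3.
(K is a triangulation of a wedge of 4 circles.)

H_0 = Z,  H_1 = Z^4.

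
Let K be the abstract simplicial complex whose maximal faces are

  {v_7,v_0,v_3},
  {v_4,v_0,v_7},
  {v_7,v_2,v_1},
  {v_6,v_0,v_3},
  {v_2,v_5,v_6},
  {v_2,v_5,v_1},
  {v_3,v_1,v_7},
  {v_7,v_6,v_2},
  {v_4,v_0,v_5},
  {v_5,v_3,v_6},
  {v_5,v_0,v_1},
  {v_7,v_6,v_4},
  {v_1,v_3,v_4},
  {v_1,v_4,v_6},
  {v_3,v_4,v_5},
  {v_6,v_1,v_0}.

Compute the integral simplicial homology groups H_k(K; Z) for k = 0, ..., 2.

K has 8 vertices, 24 edges, 16 triangles.
rank ∂_0 = 0, rank ∂_1 = 7 ⇒ b_0 = 8 − 0 − 7 = 1; all invariant factors of ∂_1 are 1 so no torsion. So H_0 = Z.
rank ∂_1 = 7, rank ∂_2 = 15 ⇒ b_1 = 24 − 7 − 15 = 2; all invariant factors of ∂_2 are 1 so no torsion. So H_1 = Z^2.
rank ∂_2 = 15, rank ∂_3 = 0 ⇒ b_2 = 16 − 15 − 0 = 1. So H_2 = Z.

H_0 = Z,  H_1 = Z^2,  H_2 = Z.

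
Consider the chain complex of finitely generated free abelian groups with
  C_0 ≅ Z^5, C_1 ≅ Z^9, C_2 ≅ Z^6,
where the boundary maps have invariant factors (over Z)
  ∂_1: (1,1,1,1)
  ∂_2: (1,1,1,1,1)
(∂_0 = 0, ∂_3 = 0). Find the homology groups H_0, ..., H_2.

H_0 = Z,  H_1 = 0,  H_2 = Z.

H_0: b_0 = 5 − 0 − 4 = 1; torsion from ∂_1 factors > 1: none. So H_0 = Z.
H_1: b_1 = 9 − 4 − 5 = 0; torsion from ∂_2 factors > 1: none. So H_1 = 0.
H_2: b_2 = 6 − 5 − 0 = 1; torsion from ∂_3 factors > 1: none. So H_2 = Z.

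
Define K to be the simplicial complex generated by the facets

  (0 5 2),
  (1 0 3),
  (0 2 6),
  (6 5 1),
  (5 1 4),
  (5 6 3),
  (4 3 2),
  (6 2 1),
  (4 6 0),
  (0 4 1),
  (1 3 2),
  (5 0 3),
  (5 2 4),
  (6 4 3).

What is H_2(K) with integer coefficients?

H_2 ≅ Z.

K has 7 vertices, 21 edges, 14 triangles.
rank ∂_2 = 13, rank ∂_3 = 0 ⇒ b_2 = 14 − 13 − 0 = 1. So H_2 = Z.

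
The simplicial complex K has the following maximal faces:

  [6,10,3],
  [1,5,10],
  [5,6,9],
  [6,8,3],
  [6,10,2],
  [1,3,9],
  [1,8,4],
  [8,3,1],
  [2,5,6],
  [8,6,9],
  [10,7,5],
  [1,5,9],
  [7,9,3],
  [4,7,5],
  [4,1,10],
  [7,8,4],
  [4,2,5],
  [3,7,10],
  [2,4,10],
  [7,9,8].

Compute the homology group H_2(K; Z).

Take the total order 1 < 2 < 3 < 4 < 5 < 6 < 7 < 8 < 9 < 10 on the vertex set. Then K (dimension 2) consists of the simplices:

  0-simplices (10): [1], [2], [3], [4], [5], [6], [7], [8], [9], [10]
  1-simplices (30): (30 of them)
  2-simplices (20): (20 of them)

giving chain groups C_0 ≅ Z^10, C_1 ≅ Z^30, C_2 ≅ Z^20.

Boundary ∂_1: C_1 → C_0 sends each edge [p,q] (with p < q) to q − p.
As a 10×30 matrix over Z this has rank 9, with invariant factors (1,1,1,1,1,1,1,1,1).

Boundary ∂_2: C_2 → C_1 sends each 2-simplex [p,q,r] to [q,r] − [p,r] + [p,q]. For instance
  ∂[2,6,10] = [6,10] − [2,10] + [2,6],
  ∂[3,6,10] = [6,10] − [3,10] + [3,6].
The 30×20 boundary matrix has rank 20 and Smith normal form diag(1,1,1,1,1,1,1,1,1,1,1,1,1,1,1,1,1,1,1,2).

Computing H_k = (kernel of ∂_k) / (image of ∂_{k+1}):

  H_2: rank ker ∂_2 − rank ∂_3 = (20 − 20) − 0 = 0, and there is no ∂_3, so H_2 = 0.

H_2 = 0.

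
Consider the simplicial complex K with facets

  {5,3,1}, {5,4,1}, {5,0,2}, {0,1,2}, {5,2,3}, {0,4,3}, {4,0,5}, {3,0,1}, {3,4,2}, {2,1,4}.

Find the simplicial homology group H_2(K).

K has 6 vertices, 15 edges, 10 triangles.
rank ∂_2 = 10, rank ∂_3 = 0 ⇒ b_2 = 10 − 10 − 0 = 0. So H_2 = 0.

H_2 ≅ 0.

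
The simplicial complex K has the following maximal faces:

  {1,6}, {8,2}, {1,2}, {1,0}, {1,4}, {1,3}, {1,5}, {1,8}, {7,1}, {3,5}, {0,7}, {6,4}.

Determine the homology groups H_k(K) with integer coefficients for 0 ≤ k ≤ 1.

H_0 ≅ Z,  H_1 ≅ Z^4.

K has 9 vertices, 12 edges.
rank ∂_0 = 0, rank ∂_1 = 8 ⇒ b_0 = 9 − 0 − 8 = 1; all invariant factors of ∂_1 are 1 so no torsion. So H_0 ≅ Z.
rank ∂_1 = 8, rank ∂_2 = 0 ⇒ b_1 = 12 − 8 − 0 = 4. So H_1 ≅ Z^4.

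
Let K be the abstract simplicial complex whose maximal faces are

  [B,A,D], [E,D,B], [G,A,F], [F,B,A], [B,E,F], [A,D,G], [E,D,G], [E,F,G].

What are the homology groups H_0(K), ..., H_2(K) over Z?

Take the total order A < B < D < E < F < G on the vertex set. Then K (dimension 2) consists of the simplices:

  0-simplices (6): A, B, D, E, F, G
  1-simplices (12): AB, AD, AF, AG, BD, BE, BF, DE, DG, EF, EG, FG
  2-simplices (8): ABD, ABF, ADG, AFG, BDE, BEF, DEG, EFG

so the chain groups are C_0 ≅ Z^6, C_1 ≅ Z^12, C_2 ≅ Z^8.

Boundary ∂_1: C_1 → C_0 sends each edge [p,q] (with p < q) to q − p. For instance
  ∂DE = E − D.
The resulting 6×12 matrix has rank 5, and its Smith normal form has invariant factors (1,1,1,1,1).

The boundary map ∂_2: C_2 → C_1 maps a triangle to the signed sum of its edges. For instance
  ∂ADG = DG − AG + AD,
  ∂EFG = FG − EG + EF.
As a 12×8 matrix over Z this has rank 7, with invariant factors (1,1,1,1,1,1,1).

From H_k ≅ ker(∂_k) / im(∂_{k+1}) we obtain:

  H_0: rank C_0 − rank ∂_1 = 6 − 5 = 1, and the invariant factors of ∂_1 are all 1, so H_0 = Z.
  H_1: rank ker ∂_1 − rank ∂_2 = (12 − 5) − 7 = 0, and the invariant factors of ∂_2 are all 1, so H_1 = 0.
  H_2: rank ker ∂_2 − rank ∂_3 = (8 − 7) − 0 = 1, and there is no ∂_3, so H_2 = Z.

As a check, the Euler characteristic is 6 − 12 + 8 = 2, which agrees with 1 − 0 + 1 = 2.

H_0 = Z,  H_1 = 0,  H_2 = Z.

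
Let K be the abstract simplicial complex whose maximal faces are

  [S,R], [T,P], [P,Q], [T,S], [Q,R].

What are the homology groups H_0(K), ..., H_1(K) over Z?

K has 5 vertices, 5 edges.
rank ∂_0 = 0, rank ∂_1 = 4 ⇒ b_0 = 5 − 0 − 4 = 1; all invariant factors of ∂_1 are 1 so no torsion. So H_0 = Z.
rank ∂_1 = 4, rank ∂_2 = 0 ⇒ b_1 = 5 − 4 − 0 = 1. So H_1 = Z.

H_0 = Z,  H_1 = Z.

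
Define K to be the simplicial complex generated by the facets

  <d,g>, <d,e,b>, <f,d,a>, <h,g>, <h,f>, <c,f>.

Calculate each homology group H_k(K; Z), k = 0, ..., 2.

Fix the vertex order a < b < c < d < e < f < g < h and write every simplex with vertices in increasing order. Then dim K = 2 and the simplices of K are:

  0-simplices (8): a, b, c, d, e, f, g, h
  1-simplices (10): ad, af, bd, be, cf, de, df, dg, fh, gh
  2-simplices (2): adf, bde

Hence C_0 ≅ Z^8, C_1 ≅ Z^10, C_2 ≅ Z^2.

∂_1: C_1 → C_0 sends each edge [p,q] (with p < q) to q − p. For instance
  ∂fh = h − f.
The resulting 8×10 matrix has rank 7, and its Smith normal form has invariant factors (1,1,1,1,1,1,1).

Boundary ∂_2: C_2 → C_1 maps a triangle to the signed sum of its edges. For instance
  ∂adf = df − af + ad,
  ∂bde = de − be + bd.
As a 10×2 matrix over Z this has rank 2, with invariant factors (1,1).

Now H_k = ker ∂_k / im ∂_{k+1}, so:

  H_0: rank C_0 − rank ∂_1 = 8 − 7 = 1, and the invariant factors of ∂_1 are all 1, so H_0 ≅ Z.
  H_1: rank ker ∂_1 − rank ∂_2 = (10 − 7) − 2 = 1, and the invariant factors of ∂_2 are all 1, so H_1 ≅ Z.
  H_2: rank ker ∂_2 − rank ∂_3 = (2 − 2) − 0 = 0, and there is no ∂_3, so H_2 ≅ 0.

H_0 ≅ Z,  H_1 ≅ Z,  H_2 = 0.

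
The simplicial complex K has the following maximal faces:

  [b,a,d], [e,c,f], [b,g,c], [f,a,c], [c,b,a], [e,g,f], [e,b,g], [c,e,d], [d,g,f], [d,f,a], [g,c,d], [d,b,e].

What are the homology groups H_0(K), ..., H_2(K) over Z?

H_0 ≅ Z,  H_1 ≅ Z/2,  H_2 = 0.

Order the vertices as a < b < c < d < e < f < g. Listing each simplex with vertices in this order, K has dimension 2 with simplices:

  0-simplices (7): a, b, c, d, e, f, g
  1-simplices (18): ab, ac, ad, af, bc, bd, be, bg, cd, ce, cf, cg, de, df, dg, ef, eg, fg
  2-simplices (12): abc, abd, acf, adf, bcg, bde, beg, cde, cdg, cef, dfg, efg

so the chain groups are C_0 ≅ Z^7, C_1 ≅ Z^18, C_2 ≅ Z^12.

Boundary ∂_1: C_1 → C_0 maps an edge to its endpoints' difference, ∂[p,q] = q − p. For instance
  ∂bc = c − b.
The 7×18 boundary matrix has rank 6 and Smith normal form diag(1,1,1,1,1,1).

The boundary map ∂_2: C_2 → C_1 sends each 2-simplex [p,q,r] to [q,r] − [p,r] + [p,q]. For instance
  ∂cef = ef − cf + ce,
  ∂bde = de − be + bd.
As a 18×12 matrix over Z this has rank 12, with invariant factors (1,1,1,1,1,1,1,1,1,1,1,2).

Reading off H_k = ker ∂_k / im ∂_{k+1}:

  H_0: rank C_0 − rank ∂_1 = 7 − 6 = 1, and the invariant factors of ∂_1 are all 1, so H_0 ≅ Z.
  H_1: rank ker ∂_1 − rank ∂_2 = (18 − 6) − 12 = 0, and ∂_2 has invariant factor 2 > 1, so H_1 ≅ Z/2.
  H_2: rank ker ∂_2 − rank ∂_3 = (12 − 12) − 0 = 0, and there is no ∂_3, so H_2 ≅ 0.

(K is a triangulation of the real projective plane RP^2.)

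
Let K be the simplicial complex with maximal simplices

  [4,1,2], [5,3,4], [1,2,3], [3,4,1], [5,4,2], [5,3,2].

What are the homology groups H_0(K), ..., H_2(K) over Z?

H_0 ≅ Z,  H_1 = 0,  H_2 ≅ Z.

Fix the vertex order 1 < 2 < 3 < 4 < 5 and write every simplex with vertices in increasing order. Then dim K = 2 and the simplices of K are:

  0-simplices (5): [1], [2], [3], [4], [5]
  1-simplices (9): [1,2], [1,3], [1,4], [2,3], [2,4], [2,5], [3,4], [3,5], [4,5]
  2-simplices (6): [1,2,3], [1,2,4], [1,3,4], [2,3,5], [2,4,5], [3,4,5]

giving chain groups C_0 ≅ Z^5, C_1 ≅ Z^9, C_2 ≅ Z^6.

∂_1: C_1 → C_0 is given by ∂[p,q] = [q] − [p]. For instance
  ∂[4,5] = [5] − [4].
This gives a 5×9 integer matrix of rank 4; reducing to Smith normal form yields diagonal entries (1,1,1,1).

∂_2: C_2 → C_1 acts by ∂[p,q,r] = [q,r] − [p,r] + [p,q]. For instance
  ∂[3,4,5] = [4,5] − [3,5] + [3,4],
  ∂[2,3,5] = [3,5] − [2,5] + [2,3].
The resulting 9×6 matrix has rank 5, and its Smith normal form has invariant factors (1,1,1,1,1).

Computing H_k = (kernel of ∂_k) / (image of ∂_{k+1}):

  H_0: rank C_0 − rank ∂_1 = 5 − 4 = 1, and the invariant factors of ∂_1 are all 1, so H_0 ≅ Z.
  H_1: rank ker ∂_1 − rank ∂_2 = (9 − 4) − 5 = 0, and the invariant factors of ∂_2 are all 1, so H_1 ≅ 0.
  H_2: rank ker ∂_2 − rank ∂_3 = (6 − 5) − 0 = 1, and there is no ∂_3, so H_2 ≅ Z.

As a check, the Euler characteristic is 5 − 9 + 6 = 2, which agrees with 1 − 0 + 1 = 2.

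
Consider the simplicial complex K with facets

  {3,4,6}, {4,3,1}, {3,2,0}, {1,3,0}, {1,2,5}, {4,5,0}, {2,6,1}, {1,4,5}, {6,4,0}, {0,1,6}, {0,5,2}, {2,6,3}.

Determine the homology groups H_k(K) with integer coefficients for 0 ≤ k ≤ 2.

H_0 ≅ Z,  H_1 ≅ Z/2Z,  H_2 = 0.

Fix the vertex order 0 < 1 < 2 < 3 < 4 < 5 < 6 and write every simplex with vertices in increasing order. Then dim K = 2 and the simplices of K are:

  0-simplices (7): [0], [1], [2], [3], [4], [5], [6]
  1-simplices (18): [0,1], [0,2], [0,3], [0,4], [0,5], [0,6], [1,2], [1,3], [1,4], [1,5], [1,6], [2,3], [2,5], [2,6], [3,4], [3,6], [4,5], [4,6]
  2-simplices (12): [0,1,3], [0,1,6], [0,2,3], [0,2,5], [0,4,5], [0,4,6], [1,2,5], [1,2,6], [1,3,4], [1,4,5], [2,3,6], [3,4,6]

Hence C_0 ≅ Z^7, C_1 ≅ Z^18, C_2 ≅ Z^12.

The boundary map ∂_1: C_1 → C_0 is given by ∂[p,q] = [q] − [p].
The 7×18 boundary matrix has rank 6 and Smith normal form diag(1,1,1,1,1,1).

∂_2: C_2 → C_1 maps a triangle to the signed sum of its edges. For instance
  ∂[0,1,6] = [1,6] − [0,6] + [0,1],
  ∂[2,3,6] = [3,6] − [2,6] + [2,3].
The 18×12 boundary matrix has rank 12 and Smith normal form diag(1,1,1,1,1,1,1,1,1,1,1,2).

Reading off H_k = ker ∂_k / im ∂_{k+1}:

  H_0: rank C_0 − rank ∂_1 = 7 − 6 = 1, and the invariant factors of ∂_1 are all 1, so H_0 ≅ Z.
  H_1: rank ker ∂_1 − rank ∂_2 = (18 − 6) − 12 = 0, and ∂_2 has invariant factor 2 > 1, so H_1 ≅ Z/2Z.
  H_2: rank ker ∂_2 − rank ∂_3 = (12 − 12) − 0 = 0, and there is no ∂_3, so H_2 ≅ 0.

(K is a triangulation of the real projective plane RP^2.)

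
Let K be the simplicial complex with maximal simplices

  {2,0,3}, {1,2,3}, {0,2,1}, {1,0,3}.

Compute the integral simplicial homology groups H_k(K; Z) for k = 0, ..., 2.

H_0 = Z,  H_1 = 0,  H_2 = Z.

K has 4 vertices, 6 edges, 4 triangles.
rank ∂_0 = 0, rank ∂_1 = 3 ⇒ b_0 = 4 − 0 − 3 = 1; all invariant factors of ∂_1 are 1 so no torsion. So H_0 ≅ Z.
rank ∂_1 = 3, rank ∂_2 = 3 ⇒ b_1 = 6 − 3 − 3 = 0; all invariant factors of ∂_2 are 1 so no torsion. So H_1 ≅ 0.
rank ∂_2 = 3, rank ∂_3 = 0 ⇒ b_2 = 4 − 3 − 0 = 1. So H_2 ≅ Z.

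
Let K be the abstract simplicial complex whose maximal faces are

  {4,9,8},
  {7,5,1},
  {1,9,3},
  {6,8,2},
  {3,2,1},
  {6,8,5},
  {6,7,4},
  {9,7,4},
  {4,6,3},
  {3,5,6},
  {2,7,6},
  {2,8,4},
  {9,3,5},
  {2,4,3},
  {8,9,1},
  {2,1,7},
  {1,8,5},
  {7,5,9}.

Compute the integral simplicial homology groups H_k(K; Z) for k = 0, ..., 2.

We work with the vertex ordering 1 < 2 < 3 < 4 < 5 < 6 < 7 < 8 < 9. The simplices of K, each written with vertices in increasing order, are:

  0-simplices (9): [1], [2], [3], [4], [5], [6], [7], [8], [9]
  1-simplices (27): (27 of them)
  2-simplices (18): [1,2,3], [1,2,7], [1,3,9], [1,5,7], [1,5,8], [1,8,9], [2,3,4], [2,4,8], [2,6,7], [2,6,8], [3,4,6], [3,5,6], [3,5,9], [4,6,7], [4,7,9], [4,8,9], [5,6,8], [5,7,9]

so the chain groups are C_0 ≅ Z^9, C_1 ≅ Z^27, C_2 ≅ Z^18.

The boundary map ∂_1: C_1 → C_0 sends each edge [p,q] (with p < q) to q − p.
The resulting 9×27 matrix has rank 8, and its Smith normal form has invariant factors (1,1,1,1,1,1,1,1).

Boundary ∂_2: C_2 → C_1 sends each 2-simplex [p,q,r] to [q,r] − [p,r] + [p,q]. For instance
  ∂[4,6,7] = [6,7] − [4,7] + [4,6],
  ∂[3,5,9] = [5,9] − [3,9] + [3,5].
This gives a 27×18 integer matrix of rank 18; reducing to Smith normal form yields diagonal entries (1,1,1,1,1,1,1,1,1,1,1,1,1,1,1,1,1,2).

Reading off H_k = ker ∂_k / im ∂_{k+1}:

  H_0: rank C_0 − rank ∂_1 = 9 − 8 = 1, and the invariant factors of ∂_1 are all 1, so H_0 = Z.
  H_1: rank ker ∂_1 − rank ∂_2 = (27 − 8) − 18 = 1, and ∂_2 has invariant factor 2 > 1, so H_1 = Z ⊕ Z_2.
  H_2: rank ker ∂_2 − rank ∂_3 = (18 − 18) − 0 = 0, and there is no ∂_3, so H_2 = 0.

H_0 = Z,  H_1 = Z ⊕ Z_2,  H_2 = 0.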